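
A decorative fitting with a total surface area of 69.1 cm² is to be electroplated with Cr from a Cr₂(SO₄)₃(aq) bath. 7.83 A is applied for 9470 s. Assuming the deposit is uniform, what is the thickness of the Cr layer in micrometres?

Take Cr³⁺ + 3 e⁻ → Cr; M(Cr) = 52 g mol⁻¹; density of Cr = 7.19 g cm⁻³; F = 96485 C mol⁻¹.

268 μm

Q = I·t = 7.830 × 9470.0 = 74150 C; n(e⁻) = 0.7685 mol.
n(Cr) = n(e⁻)/3 = 0.2562 mol, so m = 0.2562 × 52 = 13.32 g.
Volume = m/ρ = 13.32 / 7.19 = 1.853 cm³.
Thickness = V/A = 1.853 / 69.1 = 0.0268 cm = 268 μm.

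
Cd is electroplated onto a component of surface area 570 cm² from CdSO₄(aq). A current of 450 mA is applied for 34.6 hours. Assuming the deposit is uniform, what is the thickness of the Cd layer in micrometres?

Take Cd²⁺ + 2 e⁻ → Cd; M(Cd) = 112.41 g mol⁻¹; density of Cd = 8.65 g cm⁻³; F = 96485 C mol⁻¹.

Q = I·t = 0.4500 × 124560 = 56050 C; n(e⁻) = 0.5809 mol.
n(Cd) = n(e⁻)/2 = 0.2905 mol, so m = 0.2905 × 112.41 = 32.65 g.
Volume = m/ρ = 32.65 / 8.65 = 3.775 cm³.
Thickness = V/A = 3.775 / 570 = 0.00662 cm = 66.2 μm.

66.2 μm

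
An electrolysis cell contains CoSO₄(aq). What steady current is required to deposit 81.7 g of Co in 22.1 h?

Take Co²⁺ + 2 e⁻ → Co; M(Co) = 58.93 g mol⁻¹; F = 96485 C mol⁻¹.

n(Co) = 81.7 / 58.93 = 1.386 mol.
n(e⁻) = 2 × 1.386 = 2.773 mol.
Q = n(e⁻)·F = 2.773 × 96485 = 267500 C.
I = Q/t = 267500 / 79560 s = 3.36 A.

3.36 A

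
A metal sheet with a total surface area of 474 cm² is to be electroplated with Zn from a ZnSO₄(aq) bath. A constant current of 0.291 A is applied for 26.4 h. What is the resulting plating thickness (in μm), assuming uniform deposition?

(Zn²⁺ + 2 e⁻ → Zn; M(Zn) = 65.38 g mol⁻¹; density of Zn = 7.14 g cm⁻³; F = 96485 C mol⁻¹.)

Q = I·t = 0.2910 × 95040 = 27660 C; n(e⁻) = 0.2866 mol.
n(Zn) = n(e⁻)/2 = 0.1433 mol, so m = 0.1433 × 65.38 = 9.370 g.
Volume = m/ρ = 9.370 / 7.14 = 1.312 cm³.
Thickness = V/A = 1.312 / 474 = 0.00277 cm = 27.7 μm.

27.7 μm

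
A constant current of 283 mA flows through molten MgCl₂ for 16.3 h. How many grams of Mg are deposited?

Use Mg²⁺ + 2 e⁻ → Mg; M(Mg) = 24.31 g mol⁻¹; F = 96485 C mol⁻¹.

Q = I·t = 0.2830 A × 58680 s = 16610 C.
n(e⁻) = Q/F = 16610 / 96485 = 0.1721 mol.
Mg²⁺ + 2 e⁻ → Mg, so n(Mg) = n(e⁻)/2 = 0.08606 mol.
m = n·M = 0.08606 × 24.31 = 2.09 g.

2.09 g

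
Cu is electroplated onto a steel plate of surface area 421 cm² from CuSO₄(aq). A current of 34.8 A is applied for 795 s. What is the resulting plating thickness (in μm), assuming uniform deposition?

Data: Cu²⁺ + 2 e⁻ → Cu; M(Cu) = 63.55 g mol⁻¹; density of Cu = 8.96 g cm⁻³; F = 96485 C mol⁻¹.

24.2 μm

Q = I·t = 34.80 × 795.00 = 27670 C; n(e⁻) = 0.2867 mol.
n(Cu) = n(e⁻)/2 = 0.1434 mol, so m = 0.1434 × 63.55 = 9.111 g.
Volume = m/ρ = 9.111 / 8.96 = 1.017 cm³.
Thickness = V/A = 1.017 / 421 = 0.00242 cm = 24.2 μm.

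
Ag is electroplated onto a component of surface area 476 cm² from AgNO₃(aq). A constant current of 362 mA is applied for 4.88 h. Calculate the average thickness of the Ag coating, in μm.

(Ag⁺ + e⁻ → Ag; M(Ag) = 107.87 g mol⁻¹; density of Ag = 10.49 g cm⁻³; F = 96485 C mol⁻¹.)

Q = I·t = 0.3620 × 17568 = 6360 C; n(e⁻) = 0.06591 mol.
n(Ag) = n(e⁻)/1 = 0.06591 mol, so m = 0.06591 × 107.87 = 7.110 g.
Volume = m/ρ = 7.110 / 10.49 = 0.6778 cm³.
Thickness = V/A = 0.6778 / 476 = 0.00142 cm = 14.2 μm.

14.2 μm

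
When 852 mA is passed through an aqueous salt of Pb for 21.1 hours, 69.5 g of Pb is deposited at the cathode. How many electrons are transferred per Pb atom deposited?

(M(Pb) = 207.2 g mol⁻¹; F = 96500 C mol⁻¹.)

Q = I·t = 0.8520 A × 75960 s = 64720 C, so n(e⁻) = 64720/96500 = 0.6707 mol.
n(Pb) deposited = 69.5 / 207.2 = 0.3354 mol.
Electrons per atom = n(e⁻)/n(Pb) = 0.6707 / 0.3354 = 2.00 ≈ 2, so the ion is Pb²⁺.

2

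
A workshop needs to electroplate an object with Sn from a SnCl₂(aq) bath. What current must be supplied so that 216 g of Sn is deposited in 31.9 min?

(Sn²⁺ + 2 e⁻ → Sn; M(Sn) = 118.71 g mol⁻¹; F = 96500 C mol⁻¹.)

n(Sn) = 216 / 118.71 = 1.820 mol.
n(e⁻) = 2 × 1.820 = 3.639 mol.
Q = n(e⁻)·F = 3.639 × 96500 = 351200 C.
I = Q/t = 351200 / 1914.0 s = 183 A.

183 A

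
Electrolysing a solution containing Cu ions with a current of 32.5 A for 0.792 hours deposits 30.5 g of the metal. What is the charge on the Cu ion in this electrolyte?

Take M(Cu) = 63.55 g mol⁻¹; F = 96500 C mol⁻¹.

+2

Q = I·t = 32.50 A × 2851.2 s = 92660 C, so n(e⁻) = 92660/96500 = 0.9602 mol.
n(Cu) deposited = 30.5 / 63.55 = 0.4799 mol.
Electrons per atom = n(e⁻)/n(Cu) = 0.9602 / 0.4799 = 2.00 ≈ 2, so the ion is Cu²⁺.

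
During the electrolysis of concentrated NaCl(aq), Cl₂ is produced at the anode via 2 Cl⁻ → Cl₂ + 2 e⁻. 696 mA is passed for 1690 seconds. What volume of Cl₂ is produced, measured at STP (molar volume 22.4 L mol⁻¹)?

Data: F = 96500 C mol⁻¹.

0.137 L

Q = I·t = 0.6960 A × 1690.0 s = 1176 C.
n(e⁻) = Q/F = 1176 / 96500 = 0.01219 mol.
2 electrons are transferred per Cl₂ molecule, so n(Cl₂) = 0.01219 / 2 = 0.006095 mol.
V = n × V_m = 0.006095 × 22.4 = 0.137 L.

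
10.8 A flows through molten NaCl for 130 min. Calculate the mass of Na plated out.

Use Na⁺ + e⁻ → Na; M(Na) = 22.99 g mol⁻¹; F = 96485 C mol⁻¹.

Q = I·t = 10.80 A × 7800.0 s = 84240 C.
n(e⁻) = Q/F = 84240 / 96485 = 0.8731 mol.
Na⁺ + e⁻ → Na, so n(Na) = n(e⁻)/1 = 0.8731 mol.
m = n·M = 0.8731 × 22.99 = 20.1 g.

20.1 g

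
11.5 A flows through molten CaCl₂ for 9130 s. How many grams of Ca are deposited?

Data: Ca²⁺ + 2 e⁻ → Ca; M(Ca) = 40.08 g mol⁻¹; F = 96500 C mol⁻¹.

Q = I·t = 11.50 A × 9130.0 s = 105000 C.
n(e⁻) = Q/F = 105000 / 96500 = 1.088 mol.
Ca²⁺ + 2 e⁻ → Ca, so n(Ca) = n(e⁻)/2 = 0.5440 mol.
m = n·M = 0.5440 × 40.08 = 21.8 g.

21.8 g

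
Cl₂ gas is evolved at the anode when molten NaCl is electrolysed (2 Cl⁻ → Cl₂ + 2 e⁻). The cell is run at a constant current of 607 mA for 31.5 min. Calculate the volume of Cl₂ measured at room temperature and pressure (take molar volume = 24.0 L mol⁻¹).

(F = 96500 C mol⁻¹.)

Q = I·t = 0.6070 A × 1890.0 s = 1147 C.
n(e⁻) = Q/F = 1147 / 96500 = 0.01189 mol.
2 electrons are transferred per Cl₂ molecule, so n(Cl₂) = 0.01189 / 2 = 0.005944 mol.
V = n × V_m = 0.005944 × 24.0 = 0.143 L.

0.143 L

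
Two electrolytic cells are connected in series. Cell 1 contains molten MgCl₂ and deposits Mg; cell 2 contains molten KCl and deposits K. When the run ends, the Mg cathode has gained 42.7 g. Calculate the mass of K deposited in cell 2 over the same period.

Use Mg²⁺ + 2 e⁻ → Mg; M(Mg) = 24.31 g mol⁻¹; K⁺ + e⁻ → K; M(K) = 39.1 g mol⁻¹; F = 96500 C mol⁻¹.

n(Mg) = 42.7 / 24.31 = 1.756 mol.
Since Mg²⁺ + 2 e⁻ → Mg, n(e⁻) passed = 2 × 1.756 = 3.513 mol.
Cells in series carry the same charge, so the same 3.513 mol of electrons passes through cell 2.
K⁺ + e⁻ → K, so n(K) = 3.513 / 1 = 3.513 mol.
m(K) = 3.513 × 39.1 = 137 g.

137 g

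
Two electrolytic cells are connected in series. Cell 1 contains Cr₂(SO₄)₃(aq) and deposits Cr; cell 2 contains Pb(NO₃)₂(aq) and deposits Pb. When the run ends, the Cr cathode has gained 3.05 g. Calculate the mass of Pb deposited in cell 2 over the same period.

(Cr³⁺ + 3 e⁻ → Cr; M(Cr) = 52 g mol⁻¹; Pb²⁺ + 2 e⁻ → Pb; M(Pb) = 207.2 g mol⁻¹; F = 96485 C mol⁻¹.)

n(Cr) = 3.05 / 52 = 0.05865 mol.
Since Cr³⁺ + 3 e⁻ → Cr, n(e⁻) passed = 3 × 0.05865 = 0.1760 mol.
Cells in series carry the same charge, so the same 0.1760 mol of electrons passes through cell 2.
Pb²⁺ + 2 e⁻ → Pb, so n(Pb) = 0.1760 / 2 = 0.08798 mol.
m(Pb) = 0.08798 × 207.2 = 18.2 g.

18.2 g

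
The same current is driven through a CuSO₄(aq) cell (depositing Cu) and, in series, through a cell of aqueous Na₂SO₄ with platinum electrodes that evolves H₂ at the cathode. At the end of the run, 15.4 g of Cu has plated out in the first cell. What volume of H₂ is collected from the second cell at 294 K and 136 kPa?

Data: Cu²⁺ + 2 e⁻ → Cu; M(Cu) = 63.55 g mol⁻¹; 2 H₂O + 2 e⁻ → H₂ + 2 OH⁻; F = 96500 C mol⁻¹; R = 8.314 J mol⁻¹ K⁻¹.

4.36 L

n(Cu) = 15.4 / 63.55 = 0.2423 mol, so n(e⁻) = 2 × 0.2423 = 0.4847 mol.
The cells are in series, so the same 0.4847 mol of electrons passes through the second cell.
2 H₂O + 2 e⁻ → H₂ + 2 OH⁻ — 2 mol e⁻ per mol H₂, so n(H₂) = 0.4847/2 = 0.2423 mol.
V = nRT/P = (0.2423 × 8.314 × 294) / (136 × 10³) = 0.00436 m³ = 4.36 L.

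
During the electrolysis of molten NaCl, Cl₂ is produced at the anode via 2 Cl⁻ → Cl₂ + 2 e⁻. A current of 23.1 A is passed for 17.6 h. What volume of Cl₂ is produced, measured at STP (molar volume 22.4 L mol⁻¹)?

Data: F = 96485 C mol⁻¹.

170 L

Q = I·t = 23.10 A × 63360 s = 1464000 C.
n(e⁻) = Q/F = 1464000 / 96485 = 15.17 mol.
2 electrons are transferred per Cl₂ molecule, so n(Cl₂) = 15.17 / 2 = 7.585 mol.
V = n × V_m = 7.585 × 22.4 = 170 L.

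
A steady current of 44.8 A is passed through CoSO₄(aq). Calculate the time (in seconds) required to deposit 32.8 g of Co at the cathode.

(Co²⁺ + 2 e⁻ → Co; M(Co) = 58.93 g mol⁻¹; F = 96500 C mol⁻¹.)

n(Co) = m/M = 32.8 / 58.93 = 0.5566 mol.
Each Co atom requires 2 electrons, so n(e⁻) = 2 × 0.5566 = 1.113 mol.
Q = n(e⁻)·F = 1.113 × 96500 = 107400 C.
t = Q/I = 107400 / 44.80 A = 2398 s.

2400 s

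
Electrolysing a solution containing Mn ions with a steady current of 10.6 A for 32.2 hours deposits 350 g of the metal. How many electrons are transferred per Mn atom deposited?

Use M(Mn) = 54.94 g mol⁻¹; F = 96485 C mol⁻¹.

2

Q = I·t = 10.60 A × 115920 s = 1229000 C, so n(e⁻) = 1229000/96485 = 12.74 mol.
n(Mn) deposited = 350 / 54.94 = 6.371 mol.
Electrons per atom = n(e⁻)/n(Mn) = 12.74 / 6.371 = 2.00 ≈ 2, so the ion is Mn²⁺.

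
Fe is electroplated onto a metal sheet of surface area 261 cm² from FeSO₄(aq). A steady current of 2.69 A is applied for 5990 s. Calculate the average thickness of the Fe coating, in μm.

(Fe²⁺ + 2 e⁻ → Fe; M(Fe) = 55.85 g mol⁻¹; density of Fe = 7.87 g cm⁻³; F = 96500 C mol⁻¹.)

22.7 μm

Q = I·t = 2.690 × 5990.0 = 16110 C; n(e⁻) = 0.1670 mol.
n(Fe) = n(e⁻)/2 = 0.08349 mol, so m = 0.08349 × 55.85 = 4.663 g.
Volume = m/ρ = 4.663 / 7.87 = 0.5925 cm³.
Thickness = V/A = 0.5925 / 261 = 0.00227 cm = 22.7 μm.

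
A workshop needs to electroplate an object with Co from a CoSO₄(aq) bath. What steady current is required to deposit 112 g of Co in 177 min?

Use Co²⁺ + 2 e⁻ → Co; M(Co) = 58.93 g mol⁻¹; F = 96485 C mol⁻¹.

34.5 A

n(Co) = 112 / 58.93 = 1.901 mol.
n(e⁻) = 2 × 1.901 = 3.801 mol.
Q = n(e⁻)·F = 3.801 × 96485 = 366800 C.
I = Q/t = 366800 / 10620 s = 34.5 A.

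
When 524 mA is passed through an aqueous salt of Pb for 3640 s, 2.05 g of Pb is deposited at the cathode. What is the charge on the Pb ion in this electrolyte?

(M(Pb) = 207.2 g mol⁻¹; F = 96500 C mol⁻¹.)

Q = I·t = 0.5240 A × 3640.0 s = 1907 C, so n(e⁻) = 1907/96500 = 0.01977 mol.
n(Pb) deposited = 2.05 / 207.2 = 0.009894 mol.
Electrons per atom = n(e⁻)/n(Pb) = 0.01977 / 0.009894 = 2.00 ≈ 2, so the ion is Pb²⁺.

+2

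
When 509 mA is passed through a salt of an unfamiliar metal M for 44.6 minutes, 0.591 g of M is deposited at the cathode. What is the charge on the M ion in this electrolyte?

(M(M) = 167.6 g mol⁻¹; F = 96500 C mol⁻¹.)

Q = I·t = 0.5090 A × 2676.0 s = 1362 C, so n(e⁻) = 1362/96500 = 0.01411 mol.
n(M) deposited = 0.591 / 167.6 = 0.003526 mol.
Electrons per atom = n(e⁻)/n(M) = 0.01411 / 0.003526 = 4.00 ≈ 4, so the ion is M⁴⁺.

+4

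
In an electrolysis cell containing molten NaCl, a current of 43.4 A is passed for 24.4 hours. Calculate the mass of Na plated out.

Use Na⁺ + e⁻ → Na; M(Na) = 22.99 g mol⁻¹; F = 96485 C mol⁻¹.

908 g

Q = I·t = 43.40 A × 87840 s = 3812000 C.
n(e⁻) = Q/F = 3812000 / 96485 = 39.51 mol.
Na⁺ + e⁻ → Na, so n(Na) = n(e⁻)/1 = 39.51 mol.
m = n·M = 39.51 × 22.99 = 908 g.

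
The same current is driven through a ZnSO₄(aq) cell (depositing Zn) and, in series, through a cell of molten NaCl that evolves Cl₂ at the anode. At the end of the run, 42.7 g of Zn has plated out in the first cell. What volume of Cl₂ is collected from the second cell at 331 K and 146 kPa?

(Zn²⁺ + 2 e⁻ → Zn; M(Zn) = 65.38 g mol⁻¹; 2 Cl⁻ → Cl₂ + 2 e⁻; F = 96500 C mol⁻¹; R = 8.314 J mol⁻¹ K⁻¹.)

n(Zn) = 42.7 / 65.38 = 0.6531 mol, so n(e⁻) = 2 × 0.6531 = 1.306 mol.
The cells are in series, so the same 1.306 mol of electrons passes through the second cell.
2 Cl⁻ → Cl₂ + 2 e⁻ — 2 mol e⁻ per mol Cl₂, so n(Cl₂) = 1.306/2 = 0.6531 mol.
V = nRT/P = (0.6531 × 8.314 × 331) / (146 × 10³) = 0.0123 m³ = 12.3 L.

12.3 L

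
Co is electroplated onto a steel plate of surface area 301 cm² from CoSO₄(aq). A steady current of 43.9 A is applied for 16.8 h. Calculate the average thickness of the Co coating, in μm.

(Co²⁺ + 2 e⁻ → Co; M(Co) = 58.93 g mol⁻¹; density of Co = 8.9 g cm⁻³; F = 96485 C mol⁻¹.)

Q = I·t = 43.90 × 60480 = 2655000 C; n(e⁻) = 27.52 mol.
n(Co) = n(e⁻)/2 = 13.76 mol, so m = 13.76 × 58.93 = 810.8 g.
Volume = m/ρ = 810.8 / 8.9 = 91.10 cm³.
Thickness = V/A = 91.10 / 301 = 0.303 cm = 3030 μm.

3030 μm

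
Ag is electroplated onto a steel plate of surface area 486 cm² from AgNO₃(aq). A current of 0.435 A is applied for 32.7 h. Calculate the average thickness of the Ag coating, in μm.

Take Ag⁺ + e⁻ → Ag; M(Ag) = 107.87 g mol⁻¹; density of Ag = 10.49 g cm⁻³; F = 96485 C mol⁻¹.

112 μm

Q = I·t = 0.4350 × 117720 = 51210 C; n(e⁻) = 0.5307 mol.
n(Ag) = n(e⁻)/1 = 0.5307 mol, so m = 0.5307 × 107.87 = 57.25 g.
Volume = m/ρ = 57.25 / 10.49 = 5.458 cm³.
Thickness = V/A = 5.458 / 486 = 0.0112 cm = 112 μm.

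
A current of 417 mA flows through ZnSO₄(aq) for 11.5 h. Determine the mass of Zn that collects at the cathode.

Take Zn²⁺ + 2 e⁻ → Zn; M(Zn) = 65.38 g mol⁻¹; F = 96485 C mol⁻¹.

5.85 g

Q = I·t = 0.4170 A × 41400 s = 17260 C.
n(e⁻) = Q/F = 17260 / 96485 = 0.1789 mol.
Zn²⁺ + 2 e⁻ → Zn, so n(Zn) = n(e⁻)/2 = 0.08946 mol.
m = n·M = 0.08946 × 65.38 = 5.85 g.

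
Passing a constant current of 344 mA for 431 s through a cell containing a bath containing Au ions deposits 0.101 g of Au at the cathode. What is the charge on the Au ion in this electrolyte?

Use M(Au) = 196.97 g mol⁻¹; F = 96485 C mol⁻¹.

Q = I·t = 0.3440 A × 431.00 s = 148.3 C, so n(e⁻) = 148.3/96485 = 0.001537 mol.
n(Au) deposited = 0.101 / 196.97 = 0.0005128 mol.
Electrons per atom = n(e⁻)/n(Au) = 0.001537 / 0.0005128 = 3.00 ≈ 3, so the ion is Au³⁺.

+3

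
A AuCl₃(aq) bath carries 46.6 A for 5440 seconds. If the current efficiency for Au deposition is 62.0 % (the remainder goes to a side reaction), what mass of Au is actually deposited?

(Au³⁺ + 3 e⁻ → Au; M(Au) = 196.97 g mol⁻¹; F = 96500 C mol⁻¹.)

Q = I·t = 46.60 × 5440.0 = 253500 C.
n(e⁻) = 253500/96500 = 2.627 mol; theoretically n(Au) = 2.627/3 = 0.8757 mol, m_theo = 172.5 g.
At 62.0 % efficiency, m_actual = 0.620 × 172.5 = 107 g.

107 g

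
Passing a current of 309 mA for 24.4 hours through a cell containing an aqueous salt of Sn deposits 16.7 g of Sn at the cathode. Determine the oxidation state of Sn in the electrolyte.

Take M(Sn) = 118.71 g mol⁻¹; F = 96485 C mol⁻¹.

Q = I·t = 0.3090 A × 87840 s = 27140 C, so n(e⁻) = 27140/96485 = 0.2813 mol.
n(Sn) deposited = 16.7 / 118.71 = 0.1407 mol.
Electrons per atom = n(e⁻)/n(Sn) = 0.2813 / 0.1407 = 2.00 ≈ 2, so the ion is Sn²⁺.

+2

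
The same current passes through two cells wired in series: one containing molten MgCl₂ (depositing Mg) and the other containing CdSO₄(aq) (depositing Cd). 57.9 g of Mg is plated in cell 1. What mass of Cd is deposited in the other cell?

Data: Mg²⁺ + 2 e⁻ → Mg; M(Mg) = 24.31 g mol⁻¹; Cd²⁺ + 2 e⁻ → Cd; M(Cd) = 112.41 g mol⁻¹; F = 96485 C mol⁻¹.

268 g

n(Mg) = 57.9 / 24.31 = 2.382 mol.
Since Mg²⁺ + 2 e⁻ → Mg, n(e⁻) passed = 2 × 2.382 = 4.763 mol.
Cells in series carry the same charge, so the same 4.763 mol of electrons passes through cell 2.
Cd²⁺ + 2 e⁻ → Cd, so n(Cd) = 4.763 / 2 = 2.382 mol.
m(Cd) = 2.382 × 112.41 = 268 g.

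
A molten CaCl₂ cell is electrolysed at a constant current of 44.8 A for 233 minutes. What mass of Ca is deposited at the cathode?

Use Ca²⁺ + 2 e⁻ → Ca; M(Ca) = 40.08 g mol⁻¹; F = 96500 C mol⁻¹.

Q = I·t = 44.80 A × 13980 s = 626300 C.
n(e⁻) = Q/F = 626300 / 96500 = 6.490 mol.
Ca²⁺ + 2 e⁻ → Ca, so n(Ca) = n(e⁻)/2 = 3.245 mol.
m = n·M = 3.245 × 40.08 = 130 g.

130 g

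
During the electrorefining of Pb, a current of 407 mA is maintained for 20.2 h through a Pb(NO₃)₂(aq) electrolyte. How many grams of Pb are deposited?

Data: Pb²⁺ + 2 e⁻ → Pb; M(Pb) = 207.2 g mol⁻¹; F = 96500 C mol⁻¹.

Q = I·t = 0.4070 A × 72720 s = 29600 C.
n(e⁻) = Q/F = 29600 / 96500 = 0.3067 mol.
Pb²⁺ + 2 e⁻ → Pb, so n(Pb) = n(e⁻)/2 = 0.1534 mol.
m = n·M = 0.1534 × 207.2 = 31.8 g.

31.8 g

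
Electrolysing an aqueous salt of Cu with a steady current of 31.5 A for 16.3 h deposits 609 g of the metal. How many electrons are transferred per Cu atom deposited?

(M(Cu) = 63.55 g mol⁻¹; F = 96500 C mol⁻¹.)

Q = I·t = 31.50 A × 58680 s = 1848000 C, so n(e⁻) = 1848000/96500 = 19.15 mol.
n(Cu) deposited = 609 / 63.55 = 9.583 mol.
Electrons per atom = n(e⁻)/n(Cu) = 19.15 / 9.583 = 2.00 ≈ 2, so the ion is Cu²⁺.

2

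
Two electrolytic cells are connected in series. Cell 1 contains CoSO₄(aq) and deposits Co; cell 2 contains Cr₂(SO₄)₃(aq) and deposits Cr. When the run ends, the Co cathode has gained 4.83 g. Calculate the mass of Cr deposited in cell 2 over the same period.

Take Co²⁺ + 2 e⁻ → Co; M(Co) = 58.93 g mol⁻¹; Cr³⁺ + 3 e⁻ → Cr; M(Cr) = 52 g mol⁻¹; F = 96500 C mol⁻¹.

2.84 g

n(Co) = 4.83 / 58.93 = 0.08196 mol.
Since Co²⁺ + 2 e⁻ → Co, n(e⁻) passed = 2 × 0.08196 = 0.1639 mol.
Cells in series carry the same charge, so the same 0.1639 mol of electrons passes through cell 2.
Cr³⁺ + 3 e⁻ → Cr, so n(Cr) = 0.1639 / 3 = 0.05464 mol.
m(Cr) = 0.05464 × 52 = 2.84 g.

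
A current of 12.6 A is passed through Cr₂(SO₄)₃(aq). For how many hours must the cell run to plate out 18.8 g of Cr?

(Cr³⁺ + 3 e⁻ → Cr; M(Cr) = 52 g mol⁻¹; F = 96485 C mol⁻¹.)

n(Cr) = m/M = 18.8 / 52 = 0.3615 mol.
Each Cr atom requires 3 electrons, so n(e⁻) = 3 × 0.3615 = 1.085 mol.
Q = n(e⁻)·F = 1.085 × 96485 = 104600 C.
t = Q/I = 104600 / 12.60 A = 8305 s = 2.31 h.

2.31 h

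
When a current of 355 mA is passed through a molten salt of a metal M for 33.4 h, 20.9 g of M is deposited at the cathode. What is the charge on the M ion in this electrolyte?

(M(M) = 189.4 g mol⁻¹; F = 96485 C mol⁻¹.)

+4

Q = I·t = 0.3550 A × 120240 s = 42690 C, so n(e⁻) = 42690/96485 = 0.4424 mol.
n(M) deposited = 20.9 / 189.4 = 0.1103 mol.
Electrons per atom = n(e⁻)/n(M) = 0.4424 / 0.1103 = 4.01 ≈ 4, so the ion is M⁴⁺.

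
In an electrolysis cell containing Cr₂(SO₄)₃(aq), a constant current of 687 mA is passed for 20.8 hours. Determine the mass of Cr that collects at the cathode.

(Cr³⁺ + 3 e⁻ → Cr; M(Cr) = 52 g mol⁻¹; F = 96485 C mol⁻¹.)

Q = I·t = 0.6870 A × 74880 s = 51440 C.
n(e⁻) = Q/F = 51440 / 96485 = 0.5332 mol.
Cr³⁺ + 3 e⁻ → Cr, so n(Cr) = n(e⁻)/3 = 0.1777 mol.
m = n·M = 0.1777 × 52 = 9.24 g.

9.24 g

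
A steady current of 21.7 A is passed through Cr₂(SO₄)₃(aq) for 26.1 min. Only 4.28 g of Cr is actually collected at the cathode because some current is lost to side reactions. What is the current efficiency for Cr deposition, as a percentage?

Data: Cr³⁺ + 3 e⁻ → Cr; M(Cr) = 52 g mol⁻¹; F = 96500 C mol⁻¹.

Q = I·t = 21.70 × 1566.0 = 33980 C; n(e⁻) = 33980/96500 = 0.3521 mol.
Theoretical n(Cr) = n(e⁻)/3 = 0.1174 mol, i.e. m_theo = 0.1174 × 52 = 6.104 g.
Efficiency = m_actual / m_theo = 4.28 / 6.104 = 70.1 %.

70.1 %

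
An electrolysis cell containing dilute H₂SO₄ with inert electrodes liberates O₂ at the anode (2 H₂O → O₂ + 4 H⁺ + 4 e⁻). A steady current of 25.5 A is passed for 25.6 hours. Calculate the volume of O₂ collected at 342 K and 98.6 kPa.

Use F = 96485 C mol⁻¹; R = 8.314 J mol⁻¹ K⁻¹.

176 L

Q = I·t = 25.50 A × 92160 s = 2350000 C.
n(e⁻) = Q/F = 2350000 / 96485 = 24.36 mol.
4 electrons are transferred per O₂ molecule, so n(O₂) = 24.36 / 4 = 6.089 mol.
V = nRT/P = (6.089 × 8.314 × 342) / (98.6 × 10³ Pa) = 0.176 m³ = 176 L.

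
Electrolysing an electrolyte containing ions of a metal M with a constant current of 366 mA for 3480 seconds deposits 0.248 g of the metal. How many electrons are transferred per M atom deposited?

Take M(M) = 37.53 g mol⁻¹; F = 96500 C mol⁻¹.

Q = I·t = 0.3660 A × 3480.0 s = 1274 C, so n(e⁻) = 1274/96500 = 0.01320 mol.
n(M) deposited = 0.248 / 37.53 = 0.006608 mol.
Electrons per atom = n(e⁻)/n(M) = 0.01320 / 0.006608 = 2.00 ≈ 2, so the ion is M²⁺.

2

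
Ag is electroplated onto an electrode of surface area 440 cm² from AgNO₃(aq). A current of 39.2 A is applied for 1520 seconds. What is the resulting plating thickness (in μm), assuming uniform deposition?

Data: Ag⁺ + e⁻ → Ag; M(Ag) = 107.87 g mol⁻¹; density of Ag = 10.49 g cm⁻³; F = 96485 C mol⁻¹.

Q = I·t = 39.20 × 1520.0 = 59580 C; n(e⁻) = 0.6175 mol.
n(Ag) = n(e⁻)/1 = 0.6175 mol, so m = 0.6175 × 107.87 = 66.61 g.
Volume = m/ρ = 66.61 / 10.49 = 6.350 cm³.
Thickness = V/A = 6.350 / 440 = 0.0144 cm = 144 μm.

144 μm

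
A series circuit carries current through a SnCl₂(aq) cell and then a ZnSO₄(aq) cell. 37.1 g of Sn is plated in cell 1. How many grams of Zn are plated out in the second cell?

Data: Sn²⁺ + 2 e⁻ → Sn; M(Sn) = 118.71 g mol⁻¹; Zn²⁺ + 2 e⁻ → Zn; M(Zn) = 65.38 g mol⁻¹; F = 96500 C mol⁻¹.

n(Sn) = 37.1 / 118.71 = 0.3125 mol.
Since Sn²⁺ + 2 e⁻ → Sn, n(e⁻) passed = 2 × 0.3125 = 0.6251 mol.
Cells in series carry the same charge, so the same 0.6251 mol of electrons passes through cell 2.
Zn²⁺ + 2 e⁻ → Zn, so n(Zn) = 0.6251 / 2 = 0.3125 mol.
m(Zn) = 0.3125 × 65.38 = 20.4 g.

20.4 g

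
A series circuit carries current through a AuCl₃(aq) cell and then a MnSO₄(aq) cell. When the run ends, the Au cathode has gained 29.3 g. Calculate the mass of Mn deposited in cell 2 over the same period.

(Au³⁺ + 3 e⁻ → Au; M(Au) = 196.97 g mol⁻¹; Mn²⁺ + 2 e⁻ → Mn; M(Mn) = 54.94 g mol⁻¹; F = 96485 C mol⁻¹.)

12.3 g

n(Au) = 29.3 / 196.97 = 0.1488 mol.
Since Au³⁺ + 3 e⁻ → Au, n(e⁻) passed = 3 × 0.1488 = 0.4463 mol.
Cells in series carry the same charge, so the same 0.4463 mol of electrons passes through cell 2.
Mn²⁺ + 2 e⁻ → Mn, so n(Mn) = 0.4463 / 2 = 0.2231 mol.
m(Mn) = 0.2231 × 54.94 = 12.3 g.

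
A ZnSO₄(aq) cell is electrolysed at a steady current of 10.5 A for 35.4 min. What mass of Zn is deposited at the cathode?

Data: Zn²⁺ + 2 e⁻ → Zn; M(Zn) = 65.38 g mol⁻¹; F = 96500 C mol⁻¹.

Q = I·t = 10.50 A × 2124.0 s = 22300 C.
n(e⁻) = Q/F = 22300 / 96500 = 0.2311 mol.
Zn²⁺ + 2 e⁻ → Zn, so n(Zn) = n(e⁻)/2 = 0.1156 mol.
m = n·M = 0.1156 × 65.38 = 7.55 g.

7.55 g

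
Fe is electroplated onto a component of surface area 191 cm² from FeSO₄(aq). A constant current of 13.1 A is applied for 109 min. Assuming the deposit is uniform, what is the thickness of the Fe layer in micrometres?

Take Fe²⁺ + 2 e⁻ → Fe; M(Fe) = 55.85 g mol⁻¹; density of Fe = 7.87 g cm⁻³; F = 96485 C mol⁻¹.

Q = I·t = 13.10 × 6540.0 = 85670 C; n(e⁻) = 0.8880 mol.
n(Fe) = n(e⁻)/2 = 0.4440 mol, so m = 0.4440 × 55.85 = 24.80 g.
Volume = m/ρ = 24.80 / 7.87 = 3.151 cm³.
Thickness = V/A = 3.151 / 191 = 0.0165 cm = 165 μm.

165 μm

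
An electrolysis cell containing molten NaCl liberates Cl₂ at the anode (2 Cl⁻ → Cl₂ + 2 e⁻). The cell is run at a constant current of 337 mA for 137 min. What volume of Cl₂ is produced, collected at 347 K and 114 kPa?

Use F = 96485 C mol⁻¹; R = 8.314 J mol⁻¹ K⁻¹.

0.363 L

Q = I·t = 0.3370 A × 8220.0 s = 2770 C.
n(e⁻) = Q/F = 2770 / 96485 = 0.02871 mol.
2 electrons are transferred per Cl₂ molecule, so n(Cl₂) = 0.02871 / 2 = 0.01436 mol.
V = nRT/P = (0.01436 × 8.314 × 347) / (114 × 10³ Pa) = 3.63 × 10⁻⁴ m³ = 0.363 L.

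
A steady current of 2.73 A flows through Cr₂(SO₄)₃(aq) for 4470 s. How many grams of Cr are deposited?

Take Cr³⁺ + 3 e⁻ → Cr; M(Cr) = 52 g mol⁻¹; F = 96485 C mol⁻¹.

2.19 g

Q = I·t = 2.730 A × 4470.0 s = 12200 C.
n(e⁻) = Q/F = 12200 / 96485 = 0.1265 mol.
Cr³⁺ + 3 e⁻ → Cr, so n(Cr) = n(e⁻)/3 = 0.04216 mol.
m = n·M = 0.04216 × 52 = 2.19 g.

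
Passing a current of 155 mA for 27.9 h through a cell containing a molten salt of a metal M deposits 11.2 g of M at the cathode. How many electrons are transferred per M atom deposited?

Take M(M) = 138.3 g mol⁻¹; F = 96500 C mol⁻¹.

2

Q = I·t = 0.1550 A × 100440 s = 15570 C, so n(e⁻) = 15570/96500 = 0.1613 mol.
n(M) deposited = 11.2 / 138.3 = 0.08098 mol.
Electrons per atom = n(e⁻)/n(M) = 0.1613 / 0.08098 = 1.99 ≈ 2, so the ion is M²⁺.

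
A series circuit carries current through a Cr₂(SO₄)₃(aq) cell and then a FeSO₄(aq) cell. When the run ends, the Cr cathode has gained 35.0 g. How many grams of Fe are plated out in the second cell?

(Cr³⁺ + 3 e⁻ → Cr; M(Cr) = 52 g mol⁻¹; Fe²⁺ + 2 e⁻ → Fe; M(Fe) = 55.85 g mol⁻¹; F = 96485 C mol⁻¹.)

n(Cr) = 35.0 / 52 = 0.6731 mol.
Since Cr³⁺ + 3 e⁻ → Cr, n(e⁻) passed = 3 × 0.6731 = 2.019 mol.
Cells in series carry the same charge, so the same 2.019 mol of electrons passes through cell 2.
Fe²⁺ + 2 e⁻ → Fe, so n(Fe) = 2.019 / 2 = 1.010 mol.
m(Fe) = 1.010 × 55.85 = 56.4 g.

56.4 g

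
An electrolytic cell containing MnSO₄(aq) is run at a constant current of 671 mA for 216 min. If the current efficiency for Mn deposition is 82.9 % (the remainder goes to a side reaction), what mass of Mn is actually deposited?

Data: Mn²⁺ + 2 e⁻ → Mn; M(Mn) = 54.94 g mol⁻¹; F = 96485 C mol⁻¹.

Q = I·t = 0.6710 × 12960 = 8696 C.
n(e⁻) = 8696/96485 = 0.09013 mol; theoretically n(Mn) = 0.09013/2 = 0.04506 mol, m_theo = 2.476 g.
At 82.9 % efficiency, m_actual = 0.829 × 2.476 = 2.05 g.

2.05 g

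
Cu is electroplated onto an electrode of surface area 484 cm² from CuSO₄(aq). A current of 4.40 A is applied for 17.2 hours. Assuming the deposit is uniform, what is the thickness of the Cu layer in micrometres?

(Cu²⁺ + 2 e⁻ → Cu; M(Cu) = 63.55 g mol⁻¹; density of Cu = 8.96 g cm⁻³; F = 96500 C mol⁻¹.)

207 μm

Q = I·t = 4.400 × 61920 = 272400 C; n(e⁻) = 2.823 mol.
n(Cu) = n(e⁻)/2 = 1.412 mol, so m = 1.412 × 63.55 = 89.71 g.
Volume = m/ρ = 89.71 / 8.96 = 10.01 cm³.
Thickness = V/A = 10.01 / 484 = 0.0207 cm = 207 μm.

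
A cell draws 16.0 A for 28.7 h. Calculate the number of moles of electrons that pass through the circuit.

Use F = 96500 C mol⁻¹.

17.1 mol

Q = I·t = 16.00 A × 103320 s = 1653000 C.
n(e⁻) = Q/F = 1653000 / 96500 = 17.1 mol.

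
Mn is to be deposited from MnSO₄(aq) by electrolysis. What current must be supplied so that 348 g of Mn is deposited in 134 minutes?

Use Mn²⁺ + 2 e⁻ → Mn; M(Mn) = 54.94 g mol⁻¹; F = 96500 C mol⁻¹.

n(Mn) = 348 / 54.94 = 6.334 mol.
n(e⁻) = 2 × 6.334 = 12.67 mol.
Q = n(e⁻)·F = 12.67 × 96500 = 1222000 C.
I = Q/t = 1222000 / 8040.0 s = 152 A.

152 A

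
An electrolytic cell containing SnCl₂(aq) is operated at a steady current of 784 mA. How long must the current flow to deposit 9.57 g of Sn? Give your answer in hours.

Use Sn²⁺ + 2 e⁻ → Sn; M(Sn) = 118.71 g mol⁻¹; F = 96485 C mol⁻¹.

n(Sn) = m/M = 9.57 / 118.71 = 0.08062 mol.
Each Sn atom requires 2 electrons, so n(e⁻) = 2 × 0.08062 = 0.1612 mol.
Q = n(e⁻)·F = 0.1612 × 96485 = 15560 C.
t = Q/I = 15560 / 0.7840 A = 19840 s = 5.51 h.

5.51 h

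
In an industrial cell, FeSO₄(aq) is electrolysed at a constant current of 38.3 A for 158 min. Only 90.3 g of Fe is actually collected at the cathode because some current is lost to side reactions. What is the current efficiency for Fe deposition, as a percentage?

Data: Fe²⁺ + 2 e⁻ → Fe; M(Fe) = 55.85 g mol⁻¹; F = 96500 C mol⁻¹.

Q = I·t = 38.30 × 9480.0 = 363100 C; n(e⁻) = 363100/96500 = 3.763 mol.
Theoretical n(Fe) = n(e⁻)/2 = 1.881 mol, i.e. m_theo = 1.881 × 55.85 = 105.1 g.
Efficiency = m_actual / m_theo = 90.3 / 105.1 = 85.9 %.

85.9 %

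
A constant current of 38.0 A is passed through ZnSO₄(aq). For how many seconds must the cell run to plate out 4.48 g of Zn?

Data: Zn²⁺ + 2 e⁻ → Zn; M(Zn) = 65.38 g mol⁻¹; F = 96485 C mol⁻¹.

348 s

n(Zn) = m/M = 4.48 / 65.38 = 0.06852 mol.
Each Zn atom requires 2 electrons, so n(e⁻) = 2 × 0.06852 = 0.1370 mol.
Q = n(e⁻)·F = 0.1370 × 96485 = 13220 C.
t = Q/I = 13220 / 38.00 A = 348.0 s.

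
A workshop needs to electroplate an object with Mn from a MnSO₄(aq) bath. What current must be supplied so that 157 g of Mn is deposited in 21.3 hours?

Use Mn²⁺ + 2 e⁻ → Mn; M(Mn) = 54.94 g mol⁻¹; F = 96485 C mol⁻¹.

n(Mn) = 157 / 54.94 = 2.858 mol.
n(e⁻) = 2 × 2.858 = 5.715 mol.
Q = n(e⁻)·F = 5.715 × 96485 = 551400 C.
I = Q/t = 551400 / 76680 s = 7.19 A.

7.19 A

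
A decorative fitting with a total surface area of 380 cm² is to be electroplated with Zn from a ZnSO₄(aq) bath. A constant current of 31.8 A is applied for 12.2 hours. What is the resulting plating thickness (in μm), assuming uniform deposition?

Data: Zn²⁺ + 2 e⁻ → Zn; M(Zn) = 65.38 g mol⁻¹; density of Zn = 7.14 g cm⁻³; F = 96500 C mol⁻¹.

Q = I·t = 31.80 × 43920 = 1397000 C; n(e⁻) = 14.47 mol.
n(Zn) = n(e⁻)/2 = 7.237 mol, so m = 7.237 × 65.38 = 473.1 g.
Volume = m/ρ = 473.1 / 7.14 = 66.26 cm³.
Thickness = V/A = 66.26 / 380 = 0.174 cm = 1740 μm.

1740 μm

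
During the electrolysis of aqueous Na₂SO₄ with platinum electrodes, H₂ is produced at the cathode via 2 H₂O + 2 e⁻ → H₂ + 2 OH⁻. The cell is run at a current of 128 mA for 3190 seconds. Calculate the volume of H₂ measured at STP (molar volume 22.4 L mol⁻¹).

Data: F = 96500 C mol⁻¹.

0.0474 L

Q = I·t = 0.1280 A × 3190.0 s = 408.3 C.
n(e⁻) = Q/F = 408.3 / 96500 = 0.004231 mol.
2 electrons are transferred per H₂ molecule, so n(H₂) = 0.004231 / 2 = 0.002116 mol.
V = n × V_m = 0.002116 × 22.4 = 0.0474 L.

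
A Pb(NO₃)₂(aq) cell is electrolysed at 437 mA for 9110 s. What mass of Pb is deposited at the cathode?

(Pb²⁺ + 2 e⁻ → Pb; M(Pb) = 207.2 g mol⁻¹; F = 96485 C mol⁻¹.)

Q = I·t = 0.4370 A × 9110.0 s = 3981 C.
n(e⁻) = Q/F = 3981 / 96485 = 0.04126 mol.
Pb²⁺ + 2 e⁻ → Pb, so n(Pb) = n(e⁻)/2 = 0.02063 mol.
m = n·M = 0.02063 × 207.2 = 4.27 g.

4.27 g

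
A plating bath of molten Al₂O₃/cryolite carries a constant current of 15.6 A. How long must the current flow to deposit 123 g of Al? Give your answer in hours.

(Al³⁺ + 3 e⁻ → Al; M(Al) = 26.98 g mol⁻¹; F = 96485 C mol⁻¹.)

23.5 h

n(Al) = m/M = 123 / 26.98 = 4.559 mol.
Each Al atom requires 3 electrons, so n(e⁻) = 3 × 4.559 = 13.68 mol.
Q = n(e⁻)·F = 13.68 × 96485 = 1320000 C.
t = Q/I = 1320000 / 15.60 A = 84590 s = 23.5 h.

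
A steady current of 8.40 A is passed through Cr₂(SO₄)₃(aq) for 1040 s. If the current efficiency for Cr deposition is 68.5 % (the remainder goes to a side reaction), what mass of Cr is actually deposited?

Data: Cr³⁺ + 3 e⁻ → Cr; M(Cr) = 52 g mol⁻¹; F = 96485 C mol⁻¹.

1.08 g

Q = I·t = 8.400 × 1040.0 = 8736 C.
n(e⁻) = 8736/96485 = 0.09054 mol; theoretically n(Cr) = 0.09054/3 = 0.03018 mol, m_theo = 1.569 g.
At 68.5 % efficiency, m_actual = 0.685 × 1.569 = 1.08 g.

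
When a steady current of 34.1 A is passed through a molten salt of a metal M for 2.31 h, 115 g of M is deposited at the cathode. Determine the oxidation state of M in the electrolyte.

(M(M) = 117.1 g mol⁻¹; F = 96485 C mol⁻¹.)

+3

Q = I·t = 34.10 A × 8316.0 s = 283600 C, so n(e⁻) = 283600/96485 = 2.939 mol.
n(M) deposited = 115 / 117.1 = 0.9821 mol.
Electrons per atom = n(e⁻)/n(M) = 2.939 / 0.9821 = 2.99 ≈ 3, so the ion is M³⁺.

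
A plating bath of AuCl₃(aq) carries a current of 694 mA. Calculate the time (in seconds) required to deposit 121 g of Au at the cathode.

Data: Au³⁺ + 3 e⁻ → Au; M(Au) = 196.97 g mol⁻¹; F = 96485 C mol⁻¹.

n(Au) = m/M = 121 / 196.97 = 0.6143 mol.
Each Au atom requires 3 electrons, so n(e⁻) = 3 × 0.6143 = 1.843 mol.
Q = n(e⁻)·F = 1.843 × 96485 = 177800 C.
t = Q/I = 177800 / 0.6940 A = 256200 s.

2.56 × 10⁵ s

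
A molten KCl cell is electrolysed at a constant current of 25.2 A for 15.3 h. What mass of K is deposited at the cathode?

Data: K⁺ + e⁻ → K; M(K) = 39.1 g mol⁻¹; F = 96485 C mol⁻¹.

562 g

Q = I·t = 25.20 A × 55080 s = 1388000 C.
n(e⁻) = Q/F = 1388000 / 96485 = 14.39 mol.
K⁺ + e⁻ → K, so n(K) = n(e⁻)/1 = 14.39 mol.
m = n·M = 14.39 × 39.1 = 562 g.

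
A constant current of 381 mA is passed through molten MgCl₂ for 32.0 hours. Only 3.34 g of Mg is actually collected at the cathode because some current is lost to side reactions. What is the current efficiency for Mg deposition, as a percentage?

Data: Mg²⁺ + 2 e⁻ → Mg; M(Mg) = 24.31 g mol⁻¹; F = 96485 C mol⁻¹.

60.4 %

Q = I·t = 0.3810 × 115200 = 43890 C; n(e⁻) = 43890/96485 = 0.4549 mol.
Theoretical n(Mg) = n(e⁻)/2 = 0.2275 mol, i.e. m_theo = 0.2275 × 24.31 = 5.529 g.
Efficiency = m_actual / m_theo = 3.34 / 5.529 = 60.4 %.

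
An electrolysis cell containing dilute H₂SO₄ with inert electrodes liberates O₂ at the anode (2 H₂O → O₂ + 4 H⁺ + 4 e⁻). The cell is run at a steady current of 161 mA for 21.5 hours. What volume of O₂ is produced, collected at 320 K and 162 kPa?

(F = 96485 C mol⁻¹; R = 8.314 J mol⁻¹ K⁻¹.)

Q = I·t = 0.1610 A × 77400 s = 12460 C.
n(e⁻) = Q/F = 12460 / 96485 = 0.1292 mol.
4 electrons are transferred per O₂ molecule, so n(O₂) = 0.1292 / 4 = 0.03229 mol.
V = nRT/P = (0.03229 × 8.314 × 320) / (162 × 10³ Pa) = 5.30 × 10⁻⁴ m³ = 0.530 L.

0.530 L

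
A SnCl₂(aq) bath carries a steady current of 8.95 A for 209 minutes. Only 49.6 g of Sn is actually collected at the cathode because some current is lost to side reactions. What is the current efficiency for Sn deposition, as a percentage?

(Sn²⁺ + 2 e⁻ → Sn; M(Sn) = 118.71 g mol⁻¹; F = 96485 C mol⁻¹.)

Q = I·t = 8.950 × 12540 = 112200 C; n(e⁻) = 112200/96485 = 1.163 mol.
Theoretical n(Sn) = n(e⁻)/2 = 0.5816 mol, i.e. m_theo = 0.5816 × 118.71 = 69.04 g.
Efficiency = m_actual / m_theo = 49.6 / 69.04 = 71.8 %.

71.8 %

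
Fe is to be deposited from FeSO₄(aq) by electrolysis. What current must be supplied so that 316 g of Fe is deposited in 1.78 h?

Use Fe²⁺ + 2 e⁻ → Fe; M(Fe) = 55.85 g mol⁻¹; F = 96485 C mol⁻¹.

170 A

n(Fe) = 316 / 55.85 = 5.658 mol.
n(e⁻) = 2 × 5.658 = 11.32 mol.
Q = n(e⁻)·F = 11.32 × 96485 = 1092000 C.
I = Q/t = 1092000 / 6408.0 s = 170 A.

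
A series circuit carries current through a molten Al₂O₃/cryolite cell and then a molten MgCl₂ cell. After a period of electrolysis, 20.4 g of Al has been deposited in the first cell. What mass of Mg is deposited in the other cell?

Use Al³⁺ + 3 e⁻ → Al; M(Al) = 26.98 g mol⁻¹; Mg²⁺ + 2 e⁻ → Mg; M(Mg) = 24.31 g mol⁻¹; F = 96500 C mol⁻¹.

27.6 g

n(Al) = 20.4 / 26.98 = 0.7561 mol.
Since Al³⁺ + 3 e⁻ → Al, n(e⁻) passed = 3 × 0.7561 = 2.268 mol.
Cells in series carry the same charge, so the same 2.268 mol of electrons passes through cell 2.
Mg²⁺ + 2 e⁻ → Mg, so n(Mg) = 2.268 / 2 = 1.134 mol.
m(Mg) = 1.134 × 24.31 = 27.6 g.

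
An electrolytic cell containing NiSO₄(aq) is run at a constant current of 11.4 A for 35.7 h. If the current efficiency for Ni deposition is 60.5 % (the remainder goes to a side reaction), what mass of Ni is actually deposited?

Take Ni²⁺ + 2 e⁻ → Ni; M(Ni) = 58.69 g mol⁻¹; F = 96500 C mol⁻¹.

Q = I·t = 11.40 × 128520 = 1465000 C.
n(e⁻) = 1465000/96500 = 15.18 mol; theoretically n(Ni) = 15.18/2 = 7.591 mol, m_theo = 445.5 g.
At 60.5 % efficiency, m_actual = 0.605 × 445.5 = 270 g.

270 g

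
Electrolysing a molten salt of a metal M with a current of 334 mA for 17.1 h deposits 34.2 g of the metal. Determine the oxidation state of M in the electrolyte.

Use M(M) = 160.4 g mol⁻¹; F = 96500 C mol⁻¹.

Q = I·t = 0.3340 A × 61560 s = 20560 C, so n(e⁻) = 20560/96500 = 0.2131 mol.
n(M) deposited = 34.2 / 160.4 = 0.2132 mol.
Electrons per atom = n(e⁻)/n(M) = 0.2131 / 0.2132 = 0.999 ≈ 1, so the ion is M⁺.

+1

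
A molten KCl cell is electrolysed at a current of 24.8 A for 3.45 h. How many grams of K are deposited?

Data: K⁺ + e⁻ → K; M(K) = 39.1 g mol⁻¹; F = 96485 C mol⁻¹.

125 g

Q = I·t = 24.80 A × 12420 s = 308000 C.
n(e⁻) = Q/F = 308000 / 96485 = 3.192 mol.
K⁺ + e⁻ → K, so n(K) = n(e⁻)/1 = 3.192 mol.
m = n·M = 3.192 × 39.1 = 125 g.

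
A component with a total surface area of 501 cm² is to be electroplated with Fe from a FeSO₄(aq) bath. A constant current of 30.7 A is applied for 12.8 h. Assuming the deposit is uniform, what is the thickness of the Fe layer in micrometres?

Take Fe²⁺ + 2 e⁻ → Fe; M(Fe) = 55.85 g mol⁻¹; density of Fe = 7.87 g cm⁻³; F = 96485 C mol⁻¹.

1040 μm

Q = I·t = 30.70 × 46080 = 1415000 C; n(e⁻) = 14.66 mol.
n(Fe) = n(e⁻)/2 = 7.331 mol, so m = 7.331 × 55.85 = 409.4 g.
Volume = m/ρ = 409.4 / 7.87 = 52.02 cm³.
Thickness = V/A = 52.02 / 501 = 0.104 cm = 1040 μm.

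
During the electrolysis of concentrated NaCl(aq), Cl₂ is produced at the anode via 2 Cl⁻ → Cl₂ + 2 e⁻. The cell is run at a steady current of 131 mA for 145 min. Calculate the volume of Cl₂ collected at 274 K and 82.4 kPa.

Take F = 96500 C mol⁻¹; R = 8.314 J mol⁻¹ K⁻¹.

0.163 L

Q = I·t = 0.1310 A × 8700.0 s = 1140 C.
n(e⁻) = Q/F = 1140 / 96500 = 0.01181 mol.
2 electrons are transferred per Cl₂ molecule, so n(Cl₂) = 0.01181 / 2 = 0.005905 mol.
V = nRT/P = (0.005905 × 8.314 × 274) / (82.4 × 10³ Pa) = 1.63 × 10⁻⁴ m³ = 0.163 L.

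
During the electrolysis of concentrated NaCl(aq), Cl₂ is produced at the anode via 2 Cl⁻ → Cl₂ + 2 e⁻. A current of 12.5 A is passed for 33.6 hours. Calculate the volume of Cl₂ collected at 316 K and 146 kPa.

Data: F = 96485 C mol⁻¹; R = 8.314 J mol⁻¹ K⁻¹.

Q = I·t = 12.50 A × 120960 s = 1512000 C.
n(e⁻) = Q/F = 1512000 / 96485 = 15.67 mol.
2 electrons are transferred per Cl₂ molecule, so n(Cl₂) = 15.67 / 2 = 7.835 mol.
V = nRT/P = (7.835 × 8.314 × 316) / (146 × 10³ Pa) = 0.141 m³ = 141 L.

141 L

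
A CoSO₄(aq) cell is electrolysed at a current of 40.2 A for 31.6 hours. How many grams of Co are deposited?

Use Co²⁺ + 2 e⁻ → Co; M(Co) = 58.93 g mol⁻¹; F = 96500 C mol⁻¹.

Q = I·t = 40.20 A × 113760 s = 4573000 C.
n(e⁻) = Q/F = 4573000 / 96500 = 47.39 mol.
Co²⁺ + 2 e⁻ → Co, so n(Co) = n(e⁻)/2 = 23.70 mol.
m = n·M = 23.70 × 58.93 = 1400 g.

1400 g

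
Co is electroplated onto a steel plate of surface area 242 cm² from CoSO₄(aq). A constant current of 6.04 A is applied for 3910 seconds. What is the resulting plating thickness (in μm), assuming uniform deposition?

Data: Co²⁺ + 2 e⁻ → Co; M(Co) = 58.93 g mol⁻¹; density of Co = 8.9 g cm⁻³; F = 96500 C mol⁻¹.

33.5 μm

Q = I·t = 6.040 × 3910.0 = 23620 C; n(e⁻) = 0.2447 mol.
n(Co) = n(e⁻)/2 = 0.1224 mol, so m = 0.1224 × 58.93 = 7.211 g.
Volume = m/ρ = 7.211 / 8.9 = 0.8102 cm³.
Thickness = V/A = 0.8102 / 242 = 0.00335 cm = 33.5 μm.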